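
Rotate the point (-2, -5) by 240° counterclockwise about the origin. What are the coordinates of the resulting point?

Rotation matrix for 240°: [[cos 240°, -sin 240°], [sin 240°, cos 240°]] ≈ [[-0.500000, 0.866025], [-0.866025, -0.500000]]
[[-0.500000, 0.866025], [-0.866025, -0.500000]] × [-2, -5]ᵀ ≈ [-3.3301, 4.2321]ᵀ
Result: (-3.3301, 4.2321)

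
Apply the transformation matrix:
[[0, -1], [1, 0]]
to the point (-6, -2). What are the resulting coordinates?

Matrix multiplication:
[[0, -1], [1, 0]] × [-6, -2]ᵀ
= [(0)(-6) + (-1)(-2), (1)(-6) + (0)(-2)]ᵀ
= [2, -6]ᵀ
Result: (2, -6)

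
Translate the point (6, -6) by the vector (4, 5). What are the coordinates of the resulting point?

Translation by (4, 5) (homogeneous matrix [[1, 0, 4], [0, 1, 5], [0, 0, 1]]):
x' = 6 + 4 = 10
y' = -6 + 5 = -1
Result: (10, -1)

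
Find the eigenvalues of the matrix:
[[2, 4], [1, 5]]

Characteristic equation: det(A - λI) = 0
λ² - (trace)λ + (det) = 0
trace = 2 + 5 = 7, det = (2)(5) - (4)(1) = 6
λ² - (7)λ + (6) = 0
λ = (7 ± √((7)² - 4·(6))) / 2 = (7 ± √25) / 2
Solving: λ = 1, 6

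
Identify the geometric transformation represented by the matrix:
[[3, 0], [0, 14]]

This matrix represents: non-uniform scaling by sx = 3, sy = 14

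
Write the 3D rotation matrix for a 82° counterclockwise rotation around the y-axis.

Rotation matrix for counterclockwise 82° around y-axis:
cos(82°) = 0.1392, sin(82°) = 0.9903
Result: [[0.1392, 0, 0.9903], [0, 1, 0], [-0.9903, 0, 0.1392]]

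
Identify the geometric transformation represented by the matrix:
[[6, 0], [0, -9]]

This matrix represents: non-uniform scaling by sx = 6, sy = -9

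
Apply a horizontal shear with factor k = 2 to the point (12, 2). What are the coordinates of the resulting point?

Shear matrix for horizontal shear with factor k = 2:
[[1, 2], [0, 1]]
Result: (12, 2) → (16, 2)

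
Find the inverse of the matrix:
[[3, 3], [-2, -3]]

For [[a,b],[c,d]], inverse = (1/det)·[[d,-b],[-c,a]]
det = (3)(-3) - (3)(-2) = -9 - -6 = -3
Inverse = (1/-3)·[[-3, -3], [2, 3]]
= [[1, 1], [-2/3, -1]]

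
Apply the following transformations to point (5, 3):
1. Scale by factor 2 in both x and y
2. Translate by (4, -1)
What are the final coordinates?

Step 1: Scale (5, 3) by 2 → (10, 6)
Step 2: Translate by (4, -1) → (14, 5)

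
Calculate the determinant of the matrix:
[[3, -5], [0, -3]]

For a 2×2 matrix [[a, b], [c, d]], det = ad - bc
det = (3)(-3) - (-5)(0) = -9 - 0 = -9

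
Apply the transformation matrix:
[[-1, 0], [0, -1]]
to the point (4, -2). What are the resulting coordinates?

Matrix multiplication:
[[-1, 0], [0, -1]] × [4, -2]ᵀ
= [(-1)(4) + (0)(-2), (0)(4) + (-1)(-2)]ᵀ
= [-4, 2]ᵀ
Result: (-4, 2)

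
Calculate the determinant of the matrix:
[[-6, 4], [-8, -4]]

For a 2×2 matrix [[a, b], [c, d]], det = ad - bc
det = (-6)(-4) - (4)(-8) = 24 - -32 = 56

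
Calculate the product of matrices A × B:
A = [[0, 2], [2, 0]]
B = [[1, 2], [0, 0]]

Matrix multiplication:
C[0][0] = 0×1 + 2×0 = 0
C[0][1] = 0×2 + 2×0 = 0
C[1][0] = 2×1 + 0×0 = 2
C[1][1] = 2×2 + 0×0 = 4
Result: [[0, 0], [2, 4]]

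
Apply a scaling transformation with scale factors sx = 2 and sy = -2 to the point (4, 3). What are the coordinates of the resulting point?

Scaling matrix:
[[2, 0], [0, -2]]
Result: (4 × 2, 3 × -2) = (8, -6)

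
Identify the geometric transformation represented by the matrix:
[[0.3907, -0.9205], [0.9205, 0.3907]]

This matrix represents: rotation by 67° counterclockwise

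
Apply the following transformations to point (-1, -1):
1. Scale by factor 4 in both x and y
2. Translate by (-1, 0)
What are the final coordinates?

Step 1: Scale (-1, -1) by 4 → (-4, -4)
Step 2: Translate by (-1, 0) → (-5, -4)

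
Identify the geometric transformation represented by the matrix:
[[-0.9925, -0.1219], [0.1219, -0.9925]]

This matrix represents: rotation by 173° counterclockwise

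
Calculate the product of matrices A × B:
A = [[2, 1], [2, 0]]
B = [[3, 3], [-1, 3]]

Matrix multiplication:
C[0][0] = 2×3 + 1×-1 = 5
C[0][1] = 2×3 + 1×3 = 9
C[1][0] = 2×3 + 0×-1 = 6
C[1][1] = 2×3 + 0×3 = 6
Result: [[5, 9], [6, 6]]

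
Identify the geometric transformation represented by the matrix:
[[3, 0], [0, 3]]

This matrix represents: uniform scaling by factor 3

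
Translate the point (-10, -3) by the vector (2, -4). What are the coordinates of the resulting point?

Translation by (2, -4) (homogeneous matrix [[1, 0, 2], [0, 1, -4], [0, 0, 1]]):
x' = -10 + 2 = -8
y' = -3 + -4 = -7
Result: (-8, -7)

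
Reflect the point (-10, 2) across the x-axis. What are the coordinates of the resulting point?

Reflection across x-axis: (-10, 2) → (-10, -2)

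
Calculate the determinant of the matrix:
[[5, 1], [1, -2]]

For a 2×2 matrix [[a, b], [c, d]], det = ad - bc
det = (5)(-2) - (1)(1) = -10 - 1 = -11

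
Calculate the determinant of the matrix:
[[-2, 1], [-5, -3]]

For a 2×2 matrix [[a, b], [c, d]], det = ad - bc
det = (-2)(-3) - (1)(-5) = 6 - -5 = 11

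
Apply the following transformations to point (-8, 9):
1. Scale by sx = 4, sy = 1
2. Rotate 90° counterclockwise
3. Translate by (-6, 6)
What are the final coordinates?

Step 1: Scale → (-32, 9)
Step 2: Rotate 90° → (-9, -32)
Step 3: Translate → (-15, -26)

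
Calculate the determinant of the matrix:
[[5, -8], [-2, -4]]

For a 2×2 matrix [[a, b], [c, d]], det = ad - bc
det = (5)(-4) - (-8)(-2) = -20 - 16 = -36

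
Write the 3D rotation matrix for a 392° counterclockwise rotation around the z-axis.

Rotation matrix for counterclockwise 392° around z-axis:
cos(392°) = 0.8480, sin(392°) = 0.5299
Result: [[0.8480, -0.5299, 0], [0.5299, 0.8480, 0], [0, 0, 1]]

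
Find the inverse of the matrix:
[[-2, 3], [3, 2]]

For [[a,b],[c,d]], inverse = (1/det)·[[d,-b],[-c,a]]
det = (-2)(2) - (3)(3) = -4 - 9 = -13
Inverse = (1/-13)·[[2, -3], [-3, -2]]
= [[-2/13, 3/13], [3/13, 2/13]]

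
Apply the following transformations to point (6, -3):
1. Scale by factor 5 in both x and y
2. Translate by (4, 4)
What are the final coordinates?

Step 1: Scale (6, -3) by 5 → (30, -15)
Step 2: Translate by (4, 4) → (34, -11)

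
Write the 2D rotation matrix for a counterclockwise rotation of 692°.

Rotation matrix formula: [[cos θ, -sin θ], [sin θ, cos θ]]
For θ = 692°:
cos(692°) = 0.8829
sin(692°) = -0.4695
Result: [[0.8829, 0.4695], [-0.4695, 0.8829]]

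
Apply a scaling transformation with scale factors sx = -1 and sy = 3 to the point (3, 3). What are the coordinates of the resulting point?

Scaling matrix:
[[-1, 0], [0, 3]]
Result: (3 × -1, 3 × 3) = (-3, 9)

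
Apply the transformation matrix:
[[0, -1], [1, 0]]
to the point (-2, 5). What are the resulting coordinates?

Matrix multiplication:
[[0, -1], [1, 0]] × [-2, 5]ᵀ
= [(0)(-2) + (-1)(5), (1)(-2) + (0)(5)]ᵀ
= [-5, -2]ᵀ
Result: (-5, -2)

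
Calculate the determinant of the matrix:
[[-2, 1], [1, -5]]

For a 2×2 matrix [[a, b], [c, d]], det = ad - bc
det = (-2)(-5) - (1)(1) = 10 - 1 = 9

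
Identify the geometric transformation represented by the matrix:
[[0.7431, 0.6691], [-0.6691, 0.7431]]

This matrix represents: rotation by 318° counterclockwise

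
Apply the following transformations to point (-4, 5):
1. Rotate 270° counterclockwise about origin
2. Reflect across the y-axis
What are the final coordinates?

Step 1: Rotate 270° → (5, 4)
Step 2: Reflect across y-axis → (-5, 4)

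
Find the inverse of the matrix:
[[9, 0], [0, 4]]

For [[a,b],[c,d]], inverse = (1/det)·[[d,-b],[-c,a]]
det = (9)(4) - (0)(0) = 36 - 0 = 36
Inverse = (1/36)·[[4, 0], [0, 9]]
= [[1/9, 0], [0, 1/4]]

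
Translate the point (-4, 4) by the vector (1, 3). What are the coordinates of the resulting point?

Translation by (1, 3) (homogeneous matrix [[1, 0, 1], [0, 1, 3], [0, 0, 1]]):
x' = -4 + 1 = -3
y' = 4 + 3 = 7
Result: (-3, 7)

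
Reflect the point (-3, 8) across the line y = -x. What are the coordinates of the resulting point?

Reflection across line y = -x: (-3, 8) → (-8, 3)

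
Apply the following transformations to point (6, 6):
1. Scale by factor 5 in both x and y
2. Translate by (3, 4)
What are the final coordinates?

Step 1: Scale (6, 6) by 5 → (30, 30)
Step 2: Translate by (3, 4) → (33, 34)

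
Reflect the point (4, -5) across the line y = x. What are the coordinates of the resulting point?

Reflection across line y = x: (4, -5) → (-5, 4)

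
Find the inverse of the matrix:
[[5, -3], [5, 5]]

For [[a,b],[c,d]], inverse = (1/det)·[[d,-b],[-c,a]]
det = (5)(5) - (-3)(5) = 25 - -15 = 40
Inverse = (1/40)·[[5, 3], [-5, 5]]
= [[1/8, 3/40], [-1/8, 1/8]]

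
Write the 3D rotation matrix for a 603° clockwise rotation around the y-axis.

Rotation matrix for clockwise 603° around y-axis:
A clockwise rotation by 603° is a counterclockwise rotation by -603°.
cos(-603°) = -0.4540, sin(-603°) = 0.8910
Result: [[-0.4540, 0, 0.8910], [0, 1, 0], [-0.8910, 0, -0.4540]]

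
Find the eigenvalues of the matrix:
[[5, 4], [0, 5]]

Characteristic equation: det(A - λI) = 0
λ² - (trace)λ + (det) = 0
trace = 5 + 5 = 10, det = (5)(5) - (4)(0) = 25
λ² - (10)λ + (25) = 0
λ = (10 ± √((10)² - 4·(25))) / 2 = (10 ± √0) / 2
Solving: λ = 5, 5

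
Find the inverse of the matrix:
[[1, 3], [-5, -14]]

For [[a,b],[c,d]], inverse = (1/det)·[[d,-b],[-c,a]]
det = (1)(-14) - (3)(-5) = -14 - -15 = 1
Inverse = [[-14, -3], [5, 1]]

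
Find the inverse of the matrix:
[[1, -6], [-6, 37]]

For [[a,b],[c,d]], inverse = (1/det)·[[d,-b],[-c,a]]
det = (1)(37) - (-6)(-6) = 37 - 36 = 1
Inverse = [[37, 6], [6, 1]]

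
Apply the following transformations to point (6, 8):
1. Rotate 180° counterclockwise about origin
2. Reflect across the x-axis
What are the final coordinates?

Step 1: Rotate 180° → (-6, -8)
Step 2: Reflect across x-axis → (-6, 8)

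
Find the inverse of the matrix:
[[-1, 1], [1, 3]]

For [[a,b],[c,d]], inverse = (1/det)·[[d,-b],[-c,a]]
det = (-1)(3) - (1)(1) = -3 - 1 = -4
Inverse = (1/-4)·[[3, -1], [-1, -1]]
= [[-3/4, 1/4], [1/4, 1/4]]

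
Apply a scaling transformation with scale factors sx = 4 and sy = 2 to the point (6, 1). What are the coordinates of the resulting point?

Scaling matrix:
[[4, 0], [0, 2]]
Result: (6 × 4, 1 × 2) = (24, 2)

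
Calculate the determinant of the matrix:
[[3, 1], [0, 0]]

For a 2×2 matrix [[a, b], [c, d]], det = ad - bc
det = (3)(0) - (1)(0) = 0 - 0 = 0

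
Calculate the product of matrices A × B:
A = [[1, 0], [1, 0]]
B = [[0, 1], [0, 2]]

Matrix multiplication:
C[0][0] = 1×0 + 0×0 = 0
C[0][1] = 1×1 + 0×2 = 1
C[1][0] = 1×0 + 0×0 = 0
C[1][1] = 1×1 + 0×2 = 1
Result: [[0, 1], [0, 1]]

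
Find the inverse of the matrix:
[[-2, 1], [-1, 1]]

For [[a,b],[c,d]], inverse = (1/det)·[[d,-b],[-c,a]]
det = (-2)(1) - (1)(-1) = -2 - -1 = -1
Inverse = (1/-1)·[[1, -1], [1, -2]]
= [[-1, 1], [-1, 2]]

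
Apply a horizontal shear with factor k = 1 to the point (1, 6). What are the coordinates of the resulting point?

Shear matrix for horizontal shear with factor k = 1:
[[1, 1], [0, 1]]
Result: (1, 6) → (7, 6)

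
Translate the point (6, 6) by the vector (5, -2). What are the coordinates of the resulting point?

Translation by (5, -2) (homogeneous matrix [[1, 0, 5], [0, 1, -2], [0, 0, 1]]):
x' = 6 + 5 = 11
y' = 6 + -2 = 4
Result: (11, 4)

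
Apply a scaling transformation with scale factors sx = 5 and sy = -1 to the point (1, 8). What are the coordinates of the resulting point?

Scaling matrix:
[[5, 0], [0, -1]]
Result: (1 × 5, 8 × -1) = (5, -8)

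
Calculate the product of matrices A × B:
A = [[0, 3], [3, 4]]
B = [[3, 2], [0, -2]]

Matrix multiplication:
C[0][0] = 0×3 + 3×0 = 0
C[0][1] = 0×2 + 3×-2 = -6
C[1][0] = 3×3 + 4×0 = 9
C[1][1] = 3×2 + 4×-2 = -2
Result: [[0, -6], [9, -2]]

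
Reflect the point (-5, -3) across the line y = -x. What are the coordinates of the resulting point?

Reflection across line y = -x: (-5, -3) → (3, 5)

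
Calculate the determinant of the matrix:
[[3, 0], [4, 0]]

For a 2×2 matrix [[a, b], [c, d]], det = ad - bc
det = (3)(0) - (0)(4) = 0 - 0 = 0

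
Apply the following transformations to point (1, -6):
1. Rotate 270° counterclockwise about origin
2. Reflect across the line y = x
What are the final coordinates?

Step 1: Rotate 270° → (-6, -1)
Step 2: Reflect across line y = x → (-1, -6)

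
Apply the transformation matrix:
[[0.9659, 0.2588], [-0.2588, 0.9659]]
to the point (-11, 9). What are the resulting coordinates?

Matrix multiplication:
[[0.9659, 0.2588], [-0.2588, 0.9659]] × [-11, 9]ᵀ
= [(0.9659)(-11) + (0.2588)(9), (-0.2588)(-11) + (0.9659)(9)]ᵀ
= [-8.2957, 11.5399]ᵀ
Result: (-8.2957, 11.5399)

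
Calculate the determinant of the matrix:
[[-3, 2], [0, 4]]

For a 2×2 matrix [[a, b], [c, d]], det = ad - bc
det = (-3)(4) - (2)(0) = -12 - 0 = -12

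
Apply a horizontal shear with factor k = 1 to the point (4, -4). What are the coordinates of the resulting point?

Shear matrix for horizontal shear with factor k = 1:
[[1, 1], [0, 1]]
Result: (4, -4) → (0, -4)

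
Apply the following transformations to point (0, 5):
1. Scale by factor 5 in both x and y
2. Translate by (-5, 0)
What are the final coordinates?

Step 1: Scale (0, 5) by 5 → (0, 25)
Step 2: Translate by (-5, 0) → (-5, 25)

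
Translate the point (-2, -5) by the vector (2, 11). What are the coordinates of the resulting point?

Translation by (2, 11) (homogeneous matrix [[1, 0, 2], [0, 1, 11], [0, 0, 1]]):
x' = -2 + 2 = 0
y' = -5 + 11 = 6
Result: (0, 6)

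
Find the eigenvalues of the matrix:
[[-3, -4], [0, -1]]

Characteristic equation: det(A - λI) = 0
λ² - (trace)λ + (det) = 0
trace = -3 + -1 = -4, det = (-3)(-1) - (-4)(0) = 3
λ² - (-4)λ + (3) = 0
λ = (-4 ± √((-4)² - 4·(3))) / 2 = (-4 ± √4) / 2
Solving: λ = -3, -1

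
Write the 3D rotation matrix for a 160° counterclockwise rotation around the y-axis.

Rotation matrix for counterclockwise 160° around y-axis:
cos(160°) = -0.9397, sin(160°) = 0.3420
Result: [[-0.9397, 0, 0.3420], [0, 1, 0], [-0.3420, 0, -0.9397]]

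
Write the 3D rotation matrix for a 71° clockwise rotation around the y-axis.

Rotation matrix for clockwise 71° around y-axis:
A clockwise rotation by 71° is a counterclockwise rotation by -71°.
cos(-71°) = 0.3256, sin(-71°) = -0.9455
Result: [[0.3256, 0, -0.9455], [0, 1, 0], [0.9455, 0, 0.3256]]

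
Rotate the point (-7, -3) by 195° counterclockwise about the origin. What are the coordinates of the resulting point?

Rotation matrix for 195°: [[cos 195°, -sin 195°], [sin 195°, cos 195°]] ≈ [[-0.965926, 0.258819], [-0.258819, -0.965926]]
[[-0.965926, 0.258819], [-0.258819, -0.965926]] × [-7, -3]ᵀ ≈ [5.9850, 4.7095]ᵀ
Result: (5.9850, 4.7095)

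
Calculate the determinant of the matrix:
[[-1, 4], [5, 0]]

For a 2×2 matrix [[a, b], [c, d]], det = ad - bc
det = (-1)(0) - (4)(5) = 0 - 20 = -20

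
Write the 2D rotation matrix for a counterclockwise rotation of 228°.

Rotation matrix formula: [[cos θ, -sin θ], [sin θ, cos θ]]
For θ = 228°:
cos(228°) = -0.6691
sin(228°) = -0.7431
Result: [[-0.6691, 0.7431], [-0.7431, -0.6691]]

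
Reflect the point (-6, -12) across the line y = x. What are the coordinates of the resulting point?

Reflection across line y = x: (-6, -12) → (-12, -6)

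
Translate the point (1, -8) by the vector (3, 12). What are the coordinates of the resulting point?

Translation by (3, 12) (homogeneous matrix [[1, 0, 3], [0, 1, 12], [0, 0, 1]]):
x' = 1 + 3 = 4
y' = -8 + 12 = 4
Result: (4, 4)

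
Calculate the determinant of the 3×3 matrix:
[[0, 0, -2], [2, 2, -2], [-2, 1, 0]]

Expansion along first row:
det = 0·det([[2,-2],[1,0]]) - 0·det([[2,-2],[-2,0]]) + -2·det([[2,2],[-2,1]])
    = 0·(2·0 - -2·1) - 0·(2·0 - -2·-2) + -2·(2·1 - 2·-2)
    = 0·2 - 0·-4 + -2·6
    = 0 + 0 + -12 = -12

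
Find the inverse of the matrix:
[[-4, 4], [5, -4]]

For [[a,b],[c,d]], inverse = (1/det)·[[d,-b],[-c,a]]
det = (-4)(-4) - (4)(5) = 16 - 20 = -4
Inverse = (1/-4)·[[-4, -4], [-5, -4]]
= [[1, 1], [5/4, 1]]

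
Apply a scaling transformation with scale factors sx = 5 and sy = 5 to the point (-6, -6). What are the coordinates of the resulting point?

Scaling matrix:
[[5, 0], [0, 5]]
Result: (-6 × 5, -6 × 5) = (-30, -30)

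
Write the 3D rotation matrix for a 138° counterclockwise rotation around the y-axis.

Rotation matrix for counterclockwise 138° around y-axis:
cos(138°) = -0.7431, sin(138°) = 0.6691
Result: [[-0.7431, 0, 0.6691], [0, 1, 0], [-0.6691, 0, -0.7431]]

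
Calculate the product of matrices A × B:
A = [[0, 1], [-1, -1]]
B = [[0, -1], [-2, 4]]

Matrix multiplication:
C[0][0] = 0×0 + 1×-2 = -2
C[0][1] = 0×-1 + 1×4 = 4
C[1][0] = -1×0 + -1×-2 = 2
C[1][1] = -1×-1 + -1×4 = -3
Result: [[-2, 4], [2, -3]]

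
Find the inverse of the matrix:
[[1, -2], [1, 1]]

For [[a,b],[c,d]], inverse = (1/det)·[[d,-b],[-c,a]]
det = (1)(1) - (-2)(1) = 1 - -2 = 3
Inverse = (1/3)·[[1, 2], [-1, 1]]
= [[1/3, 2/3], [-1/3, 1/3]]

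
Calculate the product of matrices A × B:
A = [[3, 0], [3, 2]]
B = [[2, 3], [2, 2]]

Matrix multiplication:
C[0][0] = 3×2 + 0×2 = 6
C[0][1] = 3×3 + 0×2 = 9
C[1][0] = 3×2 + 2×2 = 10
C[1][1] = 3×3 + 2×2 = 13
Result: [[6, 9], [10, 13]]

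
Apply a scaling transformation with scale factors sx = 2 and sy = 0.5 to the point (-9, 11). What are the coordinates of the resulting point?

Scaling matrix:
[[2, 0], [0, 0.50]]
Result: (-9 × 2, 11 × 0.5) = (-18, 5.5)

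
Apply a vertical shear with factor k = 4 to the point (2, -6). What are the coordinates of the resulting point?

Shear matrix for vertical shear with factor k = 4:
[[1, 0], [4, 1]]
Result: (2, -6) → (2, 2)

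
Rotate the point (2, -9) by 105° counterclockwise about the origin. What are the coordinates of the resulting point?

Rotation matrix for 105°: [[cos 105°, -sin 105°], [sin 105°, cos 105°]] ≈ [[-0.258819, -0.965926], [0.965926, -0.258819]]
[[-0.258819, -0.965926], [0.965926, -0.258819]] × [2, -9]ᵀ ≈ [8.1757, 4.2612]ᵀ
Result: (8.1757, 4.2612)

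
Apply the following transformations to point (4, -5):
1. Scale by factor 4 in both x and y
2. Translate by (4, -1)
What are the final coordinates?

Step 1: Scale (4, -5) by 4 → (16, -20)
Step 2: Translate by (4, -1) → (20, -21)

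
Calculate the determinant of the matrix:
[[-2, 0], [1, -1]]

For a 2×2 matrix [[a, b], [c, d]], det = ad - bc
det = (-2)(-1) - (0)(1) = 2 - 0 = 2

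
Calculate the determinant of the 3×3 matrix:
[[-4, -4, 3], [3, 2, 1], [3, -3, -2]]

Expansion along first row:
det = -4·det([[2,1],[-3,-2]]) - -4·det([[3,1],[3,-2]]) + 3·det([[3,2],[3,-3]])
    = -4·(2·-2 - 1·-3) - -4·(3·-2 - 1·3) + 3·(3·-3 - 2·3)
    = -4·-1 - -4·-9 + 3·-15
    = 4 + -36 + -45 = -77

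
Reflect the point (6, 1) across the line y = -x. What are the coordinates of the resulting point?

Reflection across line y = -x: (6, 1) → (-1, -6)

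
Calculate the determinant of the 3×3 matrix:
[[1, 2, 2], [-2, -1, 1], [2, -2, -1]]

Expansion along first row:
det = 1·det([[-1,1],[-2,-1]]) - 2·det([[-2,1],[2,-1]]) + 2·det([[-2,-1],[2,-2]])
    = 1·(-1·-1 - 1·-2) - 2·(-2·-1 - 1·2) + 2·(-2·-2 - -1·2)
    = 1·3 - 2·0 + 2·6
    = 3 + 0 + 12 = 15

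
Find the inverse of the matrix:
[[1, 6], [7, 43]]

For [[a,b],[c,d]], inverse = (1/det)·[[d,-b],[-c,a]]
det = (1)(43) - (6)(7) = 43 - 42 = 1
Inverse = [[43, -6], [-7, 1]]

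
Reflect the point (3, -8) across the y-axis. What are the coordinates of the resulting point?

Reflection across y-axis: (3, -8) → (-3, -8)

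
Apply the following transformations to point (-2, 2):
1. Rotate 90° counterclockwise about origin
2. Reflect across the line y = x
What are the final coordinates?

Step 1: Rotate 90° → (-2, -2)
Step 2: Reflect across line y = x → (-2, -2)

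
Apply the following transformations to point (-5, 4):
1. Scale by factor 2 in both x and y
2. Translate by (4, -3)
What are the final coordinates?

Step 1: Scale (-5, 4) by 2 → (-10, 8)
Step 2: Translate by (4, -3) → (-6, 5)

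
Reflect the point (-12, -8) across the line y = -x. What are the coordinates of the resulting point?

Reflection across line y = -x: (-12, -8) → (8, 12)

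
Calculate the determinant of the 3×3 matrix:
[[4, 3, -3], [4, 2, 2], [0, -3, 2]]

Expansion along first row:
det = 4·det([[2,2],[-3,2]]) - 3·det([[4,2],[0,2]]) + -3·det([[4,2],[0,-3]])
    = 4·(2·2 - 2·-3) - 3·(4·2 - 2·0) + -3·(4·-3 - 2·0)
    = 4·10 - 3·8 + -3·-12
    = 40 + -24 + 36 = 52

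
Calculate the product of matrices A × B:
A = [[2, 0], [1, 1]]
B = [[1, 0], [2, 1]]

Matrix multiplication:
C[0][0] = 2×1 + 0×2 = 2
C[0][1] = 2×0 + 0×1 = 0
C[1][0] = 1×1 + 1×2 = 3
C[1][1] = 1×0 + 1×1 = 1
Result: [[2, 0], [3, 1]]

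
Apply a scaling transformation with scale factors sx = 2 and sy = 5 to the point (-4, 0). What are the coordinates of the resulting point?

Scaling matrix:
[[2, 0], [0, 5]]
Result: (-4 × 2, 0 × 5) = (-8, 0)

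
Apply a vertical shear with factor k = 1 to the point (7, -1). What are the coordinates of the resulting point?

Shear matrix for vertical shear with factor k = 1:
[[1, 0], [1, 1]]
Result: (7, -1) → (7, 6)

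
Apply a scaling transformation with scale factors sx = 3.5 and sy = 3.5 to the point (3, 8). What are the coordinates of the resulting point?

Scaling matrix:
[[3.50, 0], [0, 3.50]]
Result: (3 × 3.5, 8 × 3.5) = (10.5, 28)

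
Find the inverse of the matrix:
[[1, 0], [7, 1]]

For [[a,b],[c,d]], inverse = (1/det)·[[d,-b],[-c,a]]
det = (1)(1) - (0)(7) = 1 - 0 = 1
Inverse = [[1, 0], [-7, 1]]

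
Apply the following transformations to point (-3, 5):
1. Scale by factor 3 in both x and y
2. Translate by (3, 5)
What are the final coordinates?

Step 1: Scale (-3, 5) by 3 → (-9, 15)
Step 2: Translate by (3, 5) → (-6, 20)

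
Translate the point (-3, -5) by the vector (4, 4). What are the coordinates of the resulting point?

Translation by (4, 4) (homogeneous matrix [[1, 0, 4], [0, 1, 4], [0, 0, 1]]):
x' = -3 + 4 = 1
y' = -5 + 4 = -1
Result: (1, -1)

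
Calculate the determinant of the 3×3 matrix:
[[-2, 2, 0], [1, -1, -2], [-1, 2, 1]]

Expansion along first row:
det = -2·det([[-1,-2],[2,1]]) - 2·det([[1,-2],[-1,1]]) + 0·det([[1,-1],[-1,2]])
    = -2·(-1·1 - -2·2) - 2·(1·1 - -2·-1) + 0·(1·2 - -1·-1)
    = -2·3 - 2·-1 + 0·1
    = -6 + 2 + 0 = -4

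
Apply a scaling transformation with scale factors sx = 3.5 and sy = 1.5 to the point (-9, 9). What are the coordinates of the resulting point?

Scaling matrix:
[[3.50, 0], [0, 1.50]]
Result: (-9 × 3.5, 9 × 1.5) = (-31.5, 13.5)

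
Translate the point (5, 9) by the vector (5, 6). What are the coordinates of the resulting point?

Translation by (5, 6) (homogeneous matrix [[1, 0, 5], [0, 1, 6], [0, 0, 1]]):
x' = 5 + 5 = 10
y' = 9 + 6 = 15
Result: (10, 15)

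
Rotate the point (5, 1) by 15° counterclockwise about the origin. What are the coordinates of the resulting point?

Rotation matrix for 15°: [[cos 15°, -sin 15°], [sin 15°, cos 15°]] ≈ [[0.965926, -0.258819], [0.258819, 0.965926]]
[[0.965926, -0.258819], [0.258819, 0.965926]] × [5, 1]ᵀ ≈ [4.5708, 2.2600]ᵀ
Result: (4.5708, 2.2600)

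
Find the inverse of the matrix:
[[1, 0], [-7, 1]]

For [[a,b],[c,d]], inverse = (1/det)·[[d,-b],[-c,a]]
det = (1)(1) - (0)(-7) = 1 - 0 = 1
Inverse = [[1, 0], [7, 1]]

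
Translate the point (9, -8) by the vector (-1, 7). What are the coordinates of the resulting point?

Translation by (-1, 7) (homogeneous matrix [[1, 0, -1], [0, 1, 7], [0, 0, 1]]):
x' = 9 + -1 = 8
y' = -8 + 7 = -1
Result: (8, -1)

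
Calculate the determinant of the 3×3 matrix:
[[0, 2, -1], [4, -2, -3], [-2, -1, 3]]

Expansion along first row:
det = 0·det([[-2,-3],[-1,3]]) - 2·det([[4,-3],[-2,3]]) + -1·det([[4,-2],[-2,-1]])
    = 0·(-2·3 - -3·-1) - 2·(4·3 - -3·-2) + -1·(4·-1 - -2·-2)
    = 0·-9 - 2·6 + -1·-8
    = 0 + -12 + 8 = -4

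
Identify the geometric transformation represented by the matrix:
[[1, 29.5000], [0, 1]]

This matrix represents: horizontal shear with factor 29.5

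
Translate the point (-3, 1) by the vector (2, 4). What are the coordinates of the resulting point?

Translation by (2, 4) (homogeneous matrix [[1, 0, 2], [0, 1, 4], [0, 0, 1]]):
x' = -3 + 2 = -1
y' = 1 + 4 = 5
Result: (-1, 5)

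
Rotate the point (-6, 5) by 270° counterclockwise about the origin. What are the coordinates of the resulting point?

Rotation matrix for 270°: [[cos 270°, -sin 270°], [sin 270°, cos 270°]] = [[0, 1], [-1, 0]]
[[0, 1], [-1, 0]] × [-6, 5]ᵀ = [5, 6]ᵀ
Result: (5, 6)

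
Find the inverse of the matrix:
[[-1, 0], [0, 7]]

For [[a,b],[c,d]], inverse = (1/det)·[[d,-b],[-c,a]]
det = (-1)(7) - (0)(0) = -7 - 0 = -7
Inverse = (1/-7)·[[7, 0], [0, -1]]
= [[-1, 0], [0, 1/7]]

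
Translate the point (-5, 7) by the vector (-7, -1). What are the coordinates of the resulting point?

Translation by (-7, -1) (homogeneous matrix [[1, 0, -7], [0, 1, -1], [0, 0, 1]]):
x' = -5 + -7 = -12
y' = 7 + -1 = 6
Result: (-12, 6)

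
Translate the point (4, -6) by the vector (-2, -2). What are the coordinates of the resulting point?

Translation by (-2, -2) (homogeneous matrix [[1, 0, -2], [0, 1, -2], [0, 0, 1]]):
x' = 4 + -2 = 2
y' = -6 + -2 = -8
Result: (2, -8)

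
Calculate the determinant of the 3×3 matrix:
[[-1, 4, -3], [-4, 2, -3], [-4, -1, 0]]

Expansion along first row:
det = -1·det([[2,-3],[-1,0]]) - 4·det([[-4,-3],[-4,0]]) + -3·det([[-4,2],[-4,-1]])
    = -1·(2·0 - -3·-1) - 4·(-4·0 - -3·-4) + -3·(-4·-1 - 2·-4)
    = -1·-3 - 4·-12 + -3·12
    = 3 + 48 + -36 = 15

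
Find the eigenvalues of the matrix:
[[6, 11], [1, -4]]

Characteristic equation: det(A - λI) = 0
λ² - (trace)λ + (det) = 0
trace = 6 + -4 = 2, det = (6)(-4) - (11)(1) = -35
λ² - (2)λ + (-35) = 0
λ = (2 ± √((2)² - 4·(-35))) / 2 = (2 ± √144) / 2
Solving: λ = -5, 7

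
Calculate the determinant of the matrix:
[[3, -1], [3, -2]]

For a 2×2 matrix [[a, b], [c, d]], det = ad - bc
det = (3)(-2) - (-1)(3) = -6 - -3 = -3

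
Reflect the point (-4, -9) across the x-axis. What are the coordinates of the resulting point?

Reflection across x-axis: (-4, -9) → (-4, 9)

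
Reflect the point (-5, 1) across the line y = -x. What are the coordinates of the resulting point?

Reflection across line y = -x: (-5, 1) → (-1, 5)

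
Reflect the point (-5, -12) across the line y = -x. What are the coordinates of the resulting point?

Reflection across line y = -x: (-5, -12) → (12, 5)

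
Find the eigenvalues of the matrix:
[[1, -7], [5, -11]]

Characteristic equation: det(A - λI) = 0
λ² - (trace)λ + (det) = 0
trace = 1 + -11 = -10, det = (1)(-11) - (-7)(5) = 24
λ² - (-10)λ + (24) = 0
λ = (-10 ± √((-10)² - 4·(24))) / 2 = (-10 ± √4) / 2
Solving: λ = -6, -4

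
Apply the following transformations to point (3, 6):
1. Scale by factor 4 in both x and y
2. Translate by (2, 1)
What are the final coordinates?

Step 1: Scale (3, 6) by 4 → (12, 24)
Step 2: Translate by (2, 1) → (14, 25)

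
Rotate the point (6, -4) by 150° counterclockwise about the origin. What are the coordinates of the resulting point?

Rotation matrix for 150°: [[cos 150°, -sin 150°], [sin 150°, cos 150°]] ≈ [[-0.866025, -0.500000], [0.500000, -0.866025]]
[[-0.866025, -0.500000], [0.500000, -0.866025]] × [6, -4]ᵀ ≈ [-3.1962, 6.4641]ᵀ
Result: (-3.1962, 6.4641)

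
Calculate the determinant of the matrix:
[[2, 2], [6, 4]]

For a 2×2 matrix [[a, b], [c, d]], det = ad - bc
det = (2)(4) - (2)(6) = 8 - 12 = -4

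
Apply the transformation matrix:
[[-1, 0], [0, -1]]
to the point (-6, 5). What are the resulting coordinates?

Matrix multiplication:
[[-1, 0], [0, -1]] × [-6, 5]ᵀ
= [(-1)(-6) + (0)(5), (0)(-6) + (-1)(5)]ᵀ
= [6, -5]ᵀ
Result: (6, -5)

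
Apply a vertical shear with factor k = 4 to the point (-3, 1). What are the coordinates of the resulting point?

Shear matrix for vertical shear with factor k = 4:
[[1, 0], [4, 1]]
Result: (-3, 1) → (-3, -11)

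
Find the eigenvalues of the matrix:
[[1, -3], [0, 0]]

Characteristic equation: det(A - λI) = 0
λ² - (trace)λ + (det) = 0
trace = 1 + 0 = 1, det = (1)(0) - (-3)(0) = 0
λ² - (1)λ + (0) = 0
λ = (1 ± √((1)² - 4·(0))) / 2 = (1 ± √1) / 2
Solving: λ = 0, 1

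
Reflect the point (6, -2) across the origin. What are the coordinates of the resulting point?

Reflection across origin: (6, -2) → (-6, 2)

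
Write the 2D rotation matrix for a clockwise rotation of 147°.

Rotation matrix formula: [[cos θ, -sin θ], [sin θ, cos θ]]
A clockwise rotation by 147° is equivalent to a counterclockwise rotation by -147°.
For θ = -147°:
cos(-147°) = -0.8387
sin(-147°) = -0.5446
Result: [[-0.8387, 0.5446], [-0.5446, -0.8387]]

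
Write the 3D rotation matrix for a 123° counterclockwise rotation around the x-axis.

Rotation matrix for counterclockwise 123° around x-axis:
cos(123°) = -0.5446, sin(123°) = 0.8387
Result: [[1, 0, 0], [0, -0.5446, -0.8387], [0, 0.8387, -0.5446]]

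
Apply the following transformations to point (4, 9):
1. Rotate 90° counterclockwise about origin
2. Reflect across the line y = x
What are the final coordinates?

Step 1: Rotate 90° → (-9, 4)
Step 2: Reflect across line y = x → (4, -9)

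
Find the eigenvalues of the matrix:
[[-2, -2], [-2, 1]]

Characteristic equation: det(A - λI) = 0
λ² - (trace)λ + (det) = 0
trace = -2 + 1 = -1, det = (-2)(1) - (-2)(-2) = -6
λ² - (-1)λ + (-6) = 0
λ = (-1 ± √((-1)² - 4·(-6))) / 2 = (-1 ± √25) / 2
Solving: λ = -3, 2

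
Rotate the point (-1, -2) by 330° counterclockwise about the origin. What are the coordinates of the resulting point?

Rotation matrix for 330°: [[cos 330°, -sin 330°], [sin 330°, cos 330°]] ≈ [[0.866025, 0.500000], [-0.500000, 0.866025]]
[[0.866025, 0.500000], [-0.500000, 0.866025]] × [-1, -2]ᵀ ≈ [-1.8660, -1.2321]ᵀ
Result: (-1.8660, -1.2321)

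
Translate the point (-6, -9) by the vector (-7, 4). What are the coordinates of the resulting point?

Translation by (-7, 4) (homogeneous matrix [[1, 0, -7], [0, 1, 4], [0, 0, 1]]):
x' = -6 + -7 = -13
y' = -9 + 4 = -5
Result: (-13, -5)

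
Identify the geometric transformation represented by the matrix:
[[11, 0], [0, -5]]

This matrix represents: non-uniform scaling by sx = 11, sy = -5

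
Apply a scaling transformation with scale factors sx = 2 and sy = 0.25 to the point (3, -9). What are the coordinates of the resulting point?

Scaling matrix:
[[2, 0], [0, 0.25]]
Result: (3 × 2, -9 × 0.25) = (6, -2.25)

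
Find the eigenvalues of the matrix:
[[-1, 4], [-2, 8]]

Characteristic equation: det(A - λI) = 0
λ² - (trace)λ + (det) = 0
trace = -1 + 8 = 7, det = (-1)(8) - (4)(-2) = 0
λ² - (7)λ + (0) = 0
λ = (7 ± √((7)² - 4·(0))) / 2 = (7 ± √49) / 2
Solving: λ = 0, 7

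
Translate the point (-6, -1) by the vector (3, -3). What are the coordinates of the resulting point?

Translation by (3, -3) (homogeneous matrix [[1, 0, 3], [0, 1, -3], [0, 0, 1]]):
x' = -6 + 3 = -3
y' = -1 + -3 = -4
Result: (-3, -4)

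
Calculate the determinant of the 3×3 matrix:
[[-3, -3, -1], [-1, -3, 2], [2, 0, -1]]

Expansion along first row:
det = -3·det([[-3,2],[0,-1]]) - -3·det([[-1,2],[2,-1]]) + -1·det([[-1,-3],[2,0]])
    = -3·(-3·-1 - 2·0) - -3·(-1·-1 - 2·2) + -1·(-1·0 - -3·2)
    = -3·3 - -3·-3 + -1·6
    = -9 + -9 + -6 = -24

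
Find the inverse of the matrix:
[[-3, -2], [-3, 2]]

For [[a,b],[c,d]], inverse = (1/det)·[[d,-b],[-c,a]]
det = (-3)(2) - (-2)(-3) = -6 - 6 = -12
Inverse = (1/-12)·[[2, 2], [3, -3]]
= [[-1/6, -1/6], [-1/4, 1/4]]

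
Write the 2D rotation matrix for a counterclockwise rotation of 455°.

Rotation matrix formula: [[cos θ, -sin θ], [sin θ, cos θ]]
For θ = 455°:
cos(455°) = -0.0872
sin(455°) = 0.9962
Result: [[-0.0872, -0.9962], [0.9962, -0.0872]]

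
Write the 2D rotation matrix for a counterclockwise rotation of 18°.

Rotation matrix formula: [[cos θ, -sin θ], [sin θ, cos θ]]
For θ = 18°:
cos(18°) = 0.9511
sin(18°) = 0.3090
Result: [[0.9511, -0.3090], [0.3090, 0.9511]]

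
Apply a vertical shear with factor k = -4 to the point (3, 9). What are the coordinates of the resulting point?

Shear matrix for vertical shear with factor k = -4:
[[1, 0], [-4, 1]]
Result: (3, 9) → (3, -3)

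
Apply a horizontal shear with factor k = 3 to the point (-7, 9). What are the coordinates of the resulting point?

Shear matrix for horizontal shear with factor k = 3:
[[1, 3], [0, 1]]
Result: (-7, 9) → (20, 9)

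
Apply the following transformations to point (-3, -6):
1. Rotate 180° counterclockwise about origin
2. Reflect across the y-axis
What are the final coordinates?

Step 1: Rotate 180° → (3, 6)
Step 2: Reflect across y-axis → (-3, 6)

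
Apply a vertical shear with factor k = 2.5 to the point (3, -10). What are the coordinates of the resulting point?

Shear matrix for vertical shear with factor k = 2.5:
[[1, 0], [2.50, 1]]
Result: (3, -10) → (3, -2.5)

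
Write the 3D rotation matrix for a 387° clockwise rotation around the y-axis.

Rotation matrix for clockwise 387° around y-axis:
A clockwise rotation by 387° is a counterclockwise rotation by -387°.
cos(-387°) = 0.8910, sin(-387°) = -0.4540
Result: [[0.8910, 0, -0.4540], [0, 1, 0], [0.4540, 0, 0.8910]]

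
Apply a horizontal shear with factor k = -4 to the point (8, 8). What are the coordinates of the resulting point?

Shear matrix for horizontal shear with factor k = -4:
[[1, -4], [0, 1]]
Result: (8, 8) → (-24, 8)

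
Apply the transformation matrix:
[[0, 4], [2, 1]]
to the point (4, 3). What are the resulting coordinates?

Matrix multiplication:
[[0, 4], [2, 1]] × [4, 3]ᵀ
= [(0)(4) + (4)(3), (2)(4) + (1)(3)]ᵀ
= [12, 11]ᵀ
Result: (12, 11)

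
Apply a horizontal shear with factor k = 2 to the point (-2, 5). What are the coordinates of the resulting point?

Shear matrix for horizontal shear with factor k = 2:
[[1, 2], [0, 1]]
Result: (-2, 5) → (8, 5)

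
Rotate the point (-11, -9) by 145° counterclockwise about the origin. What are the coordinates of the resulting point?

Rotation matrix for 145°: [[cos 145°, -sin 145°], [sin 145°, cos 145°]] ≈ [[-0.819152, -0.573576], [0.573576, -0.819152]]
[[-0.819152, -0.573576], [0.573576, -0.819152]] × [-11, -9]ᵀ ≈ [14.1729, 1.0630]ᵀ
Result: (14.1729, 1.0630)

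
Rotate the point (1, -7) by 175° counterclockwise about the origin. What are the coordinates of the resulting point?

Rotation matrix for 175°: [[cos 175°, -sin 175°], [sin 175°, cos 175°]] ≈ [[-0.996195, -0.087156], [0.087156, -0.996195]]
[[-0.996195, -0.087156], [0.087156, -0.996195]] × [1, -7]ᵀ ≈ [-0.3861, 7.0605]ᵀ
Result: (-0.3861, 7.0605)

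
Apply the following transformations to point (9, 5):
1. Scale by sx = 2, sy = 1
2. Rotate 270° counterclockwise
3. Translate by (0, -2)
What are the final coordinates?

Step 1: Scale → (18, 5)
Step 2: Rotate 270° → (5, -18)
Step 3: Translate → (5, -20)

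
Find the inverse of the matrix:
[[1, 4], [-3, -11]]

For [[a,b],[c,d]], inverse = (1/det)·[[d,-b],[-c,a]]
det = (1)(-11) - (4)(-3) = -11 - -12 = 1
Inverse = [[-11, -4], [3, 1]]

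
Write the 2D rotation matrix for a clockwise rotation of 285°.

Rotation matrix formula: [[cos θ, -sin θ], [sin θ, cos θ]]
A clockwise rotation by 285° is equivalent to a counterclockwise rotation by -285°.
For θ = -285°:
cos(-285°) = 0.2588
sin(-285°) = 0.9659
Result: [[0.2588, -0.9659], [0.9659, 0.2588]]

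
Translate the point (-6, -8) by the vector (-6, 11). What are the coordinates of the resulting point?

Translation by (-6, 11) (homogeneous matrix [[1, 0, -6], [0, 1, 11], [0, 0, 1]]):
x' = -6 + -6 = -12
y' = -8 + 11 = 3
Result: (-12, 3)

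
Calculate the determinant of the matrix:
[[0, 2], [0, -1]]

For a 2×2 matrix [[a, b], [c, d]], det = ad - bc
det = (0)(-1) - (2)(0) = 0 - 0 = 0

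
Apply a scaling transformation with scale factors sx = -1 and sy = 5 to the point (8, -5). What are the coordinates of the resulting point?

Scaling matrix:
[[-1, 0], [0, 5]]
Result: (8 × -1, -5 × 5) = (-8, -25)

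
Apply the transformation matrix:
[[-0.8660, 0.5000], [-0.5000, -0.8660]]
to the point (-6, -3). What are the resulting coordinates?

Matrix multiplication:
[[-0.8660, 0.5000], [-0.5000, -0.8660]] × [-6, -3]ᵀ
= [(-0.8660)(-6) + (0.5000)(-3), (-0.5000)(-6) + (-0.8660)(-3)]ᵀ
= [3.6960, 5.5980]ᵀ
Result: (3.6960, 5.5980)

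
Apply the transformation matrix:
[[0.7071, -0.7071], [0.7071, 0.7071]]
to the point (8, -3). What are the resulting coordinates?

Matrix multiplication:
[[0.7071, -0.7071], [0.7071, 0.7071]] × [8, -3]ᵀ
= [(0.7071)(8) + (-0.7071)(-3), (0.7071)(8) + (0.7071)(-3)]ᵀ
= [7.7781, 3.5355]ᵀ
Result: (7.7781, 3.5355)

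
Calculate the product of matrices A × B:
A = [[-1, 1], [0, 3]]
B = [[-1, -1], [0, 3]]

Matrix multiplication:
C[0][0] = -1×-1 + 1×0 = 1
C[0][1] = -1×-1 + 1×3 = 4
C[1][0] = 0×-1 + 3×0 = 0
C[1][1] = 0×-1 + 3×3 = 9
Result: [[1, 4], [0, 9]]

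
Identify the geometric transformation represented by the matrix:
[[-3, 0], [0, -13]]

This matrix represents: non-uniform scaling by sx = -3, sy = -13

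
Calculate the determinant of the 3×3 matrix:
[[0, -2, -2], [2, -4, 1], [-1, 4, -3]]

Expansion along first row:
det = 0·det([[-4,1],[4,-3]]) - -2·det([[2,1],[-1,-3]]) + -2·det([[2,-4],[-1,4]])
    = 0·(-4·-3 - 1·4) - -2·(2·-3 - 1·-1) + -2·(2·4 - -4·-1)
    = 0·8 - -2·-5 + -2·4
    = 0 + -10 + -8 = -18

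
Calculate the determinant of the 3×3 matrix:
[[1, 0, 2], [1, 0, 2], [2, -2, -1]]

Expansion along first row:
det = 1·det([[0,2],[-2,-1]]) - 0·det([[1,2],[2,-1]]) + 2·det([[1,0],[2,-2]])
    = 1·(0·-1 - 2·-2) - 0·(1·-1 - 2·2) + 2·(1·-2 - 0·2)
    = 1·4 - 0·-5 + 2·-2
    = 4 + 0 + -4 = 0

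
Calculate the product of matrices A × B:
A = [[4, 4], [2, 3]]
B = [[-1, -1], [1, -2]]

Matrix multiplication:
C[0][0] = 4×-1 + 4×1 = 0
C[0][1] = 4×-1 + 4×-2 = -12
C[1][0] = 2×-1 + 3×1 = 1
C[1][1] = 2×-1 + 3×-2 = -8
Result: [[0, -12], [1, -8]]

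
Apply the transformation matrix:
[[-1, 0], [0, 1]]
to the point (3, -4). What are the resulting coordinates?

Matrix multiplication:
[[-1, 0], [0, 1]] × [3, -4]ᵀ
= [(-1)(3) + (0)(-4), (0)(3) + (1)(-4)]ᵀ
= [-3, -4]ᵀ
Result: (-3, -4)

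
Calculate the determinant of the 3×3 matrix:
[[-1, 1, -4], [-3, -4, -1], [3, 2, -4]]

Expansion along first row:
det = -1·det([[-4,-1],[2,-4]]) - 1·det([[-3,-1],[3,-4]]) + -4·det([[-3,-4],[3,2]])
    = -1·(-4·-4 - -1·2) - 1·(-3·-4 - -1·3) + -4·(-3·2 - -4·3)
    = -1·18 - 1·15 + -4·6
    = -18 + -15 + -24 = -57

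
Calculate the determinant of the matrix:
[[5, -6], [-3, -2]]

For a 2×2 matrix [[a, b], [c, d]], det = ad - bc
det = (5)(-2) - (-6)(-3) = -10 - 18 = -28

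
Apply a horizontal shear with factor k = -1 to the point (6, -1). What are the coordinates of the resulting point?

Shear matrix for horizontal shear with factor k = -1:
[[1, -1], [0, 1]]
Result: (6, -1) → (7, -1)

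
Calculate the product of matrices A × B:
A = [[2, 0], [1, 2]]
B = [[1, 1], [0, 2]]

Matrix multiplication:
C[0][0] = 2×1 + 0×0 = 2
C[0][1] = 2×1 + 0×2 = 2
C[1][0] = 1×1 + 2×0 = 1
C[1][1] = 1×1 + 2×2 = 5
Result: [[2, 2], [1, 5]]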